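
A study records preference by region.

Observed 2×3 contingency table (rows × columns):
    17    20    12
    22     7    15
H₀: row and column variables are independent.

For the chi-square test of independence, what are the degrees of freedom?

df = (r−1)(c−1) = (2−1)·(3−1) = 2

degrees of freedom = 2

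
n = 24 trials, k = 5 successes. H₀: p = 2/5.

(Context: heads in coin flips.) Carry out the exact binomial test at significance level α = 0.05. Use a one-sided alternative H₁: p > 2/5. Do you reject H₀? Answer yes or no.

reject H₀: no

Exact binomial: n=24, k=5, p₀=2/5=0.4000
P(X≥5) from Σ C(n,i)·p₀^i·(1−p₀)^(n−i)
p-value (one-sided, H₁ greater) = 0.98655
At α=0.05: p ≥ α → fail to reject H₀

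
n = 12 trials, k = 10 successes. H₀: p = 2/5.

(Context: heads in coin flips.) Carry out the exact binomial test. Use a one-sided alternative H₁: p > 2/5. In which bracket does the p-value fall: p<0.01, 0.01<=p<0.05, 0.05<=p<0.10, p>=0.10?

Exact binomial: n=12, k=10, p₀=2/5=0.4000
P(X≥10) from Σ C(n,i)·p₀^i·(1−p₀)^(n−i)
p-value (one-sided, H₁ greater) = 0.00281
→ bracket: p<0.01

p-value bracket: p<0.01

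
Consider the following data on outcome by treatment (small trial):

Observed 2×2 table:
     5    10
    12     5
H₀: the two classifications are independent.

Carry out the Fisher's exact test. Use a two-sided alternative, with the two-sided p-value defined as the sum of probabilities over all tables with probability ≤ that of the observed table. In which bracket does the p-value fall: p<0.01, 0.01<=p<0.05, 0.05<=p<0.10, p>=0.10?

p-value bracket: 0.05<=p<0.10

Margins: r₁=15, r₂=17, c₁=17, c₂=15, n=32
p_obs = C(15,5)·C(17,12)/C(32,17); sum pmf over tables with pmf ≤ p_obs
p-value (two-sided) = 0.07446
→ bracket: 0.05<=p<0.10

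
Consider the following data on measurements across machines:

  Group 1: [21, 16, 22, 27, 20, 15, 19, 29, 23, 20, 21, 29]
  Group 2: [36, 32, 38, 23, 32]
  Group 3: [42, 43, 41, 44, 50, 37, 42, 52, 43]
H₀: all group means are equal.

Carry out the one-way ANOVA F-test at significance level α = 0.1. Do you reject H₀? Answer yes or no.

Group means [21.83, 32.20, 43.78], grand mean 31.423
SSB = Σnᵢ(x̄ᵢ−x̄)² = 2480.324; SSW = ΣΣ(x−x̄ᵢ)² = 528.022
MSB = 2480.324/2 = 1240.1620; MSW = 528.022/23 = 22.9575
F = MSB/MSW = 54.0199
df = (2, 23)
p-value (upper-tail) = 0.00000
At α=0.1: p < α → reject H₀

reject H₀: yes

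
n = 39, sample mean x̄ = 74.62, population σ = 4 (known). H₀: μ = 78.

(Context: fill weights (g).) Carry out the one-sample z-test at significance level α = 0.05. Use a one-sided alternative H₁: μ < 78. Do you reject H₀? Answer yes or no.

SE = σ/√n = 4/√39 = 0.6405
z = (x̄−μ₀)/SE = (74.62−78)/0.6405 = -5.2770
p-value (one-sided, H₁ less) = 0.00000
At α=0.05: p < α → reject H₀

reject H₀: yes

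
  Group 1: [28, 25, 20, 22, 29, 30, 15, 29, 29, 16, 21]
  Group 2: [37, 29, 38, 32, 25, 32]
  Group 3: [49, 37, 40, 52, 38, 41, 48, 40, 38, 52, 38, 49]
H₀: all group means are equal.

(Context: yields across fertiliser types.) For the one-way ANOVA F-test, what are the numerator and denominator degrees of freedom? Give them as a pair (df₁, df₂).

k = 3 groups, N = 29 total
df = (k−1, N−k) = (3−1, 29−3) = (2, 26)

degrees of freedom = [2, 26]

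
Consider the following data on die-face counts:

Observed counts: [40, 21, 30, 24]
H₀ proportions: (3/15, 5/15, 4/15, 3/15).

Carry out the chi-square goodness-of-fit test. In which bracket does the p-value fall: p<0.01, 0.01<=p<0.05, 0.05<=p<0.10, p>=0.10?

n = 115; E_i = n·p_i = [23.00, 38.33, 30.67, 23.00]
χ² = (40−23.00)²/23.00 + (21−38.33)²/38.33 + (30−30.67)²/30.67 + (24−23.00)²/23.00 = 20.4609
df = 3
p-value (upper-tail) = 0.00014
→ bracket: p<0.01

p-value bracket: p<0.01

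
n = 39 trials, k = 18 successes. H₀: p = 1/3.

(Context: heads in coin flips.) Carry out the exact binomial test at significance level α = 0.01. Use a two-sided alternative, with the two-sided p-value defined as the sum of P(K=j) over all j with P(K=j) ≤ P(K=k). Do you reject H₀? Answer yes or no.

Exact binomial: n=39, k=18, p₀=1/3=0.3333
P(X=j) = C(n,j)·p₀^j·(1−p₀)^(n−j); p = Σ P(X=j) over j with P(X=j) ≤ P(X=18)
p-value (two-sided) = 0.09214
At α=0.01: p ≥ α → fail to reject H₀

reject H₀: no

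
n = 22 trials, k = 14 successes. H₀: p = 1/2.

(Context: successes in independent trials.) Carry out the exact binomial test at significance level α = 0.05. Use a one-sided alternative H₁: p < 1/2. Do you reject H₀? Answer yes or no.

reject H₀: no

Exact binomial: n=22, k=14, p₀=1/2=0.5000
P(X≤14) from Σ C(n,i)·p₀^i·(1−p₀)^(n−i)
p-value (one-sided, H₁ less) = 0.93310
At α=0.05: p ≥ α → fail to reject H₀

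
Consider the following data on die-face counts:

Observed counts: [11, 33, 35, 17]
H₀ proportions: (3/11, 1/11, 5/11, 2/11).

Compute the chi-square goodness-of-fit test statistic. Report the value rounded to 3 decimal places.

test statistic = 78.033

n = 96; E_i = n·p_i = [26.18, 8.73, 43.64, 17.45]
χ² = (11−26.18)²/26.18 + (33−8.73)²/8.73 + (35−43.64)²/43.64 + (17−17.45)²/17.45 = 78.0330
df = 3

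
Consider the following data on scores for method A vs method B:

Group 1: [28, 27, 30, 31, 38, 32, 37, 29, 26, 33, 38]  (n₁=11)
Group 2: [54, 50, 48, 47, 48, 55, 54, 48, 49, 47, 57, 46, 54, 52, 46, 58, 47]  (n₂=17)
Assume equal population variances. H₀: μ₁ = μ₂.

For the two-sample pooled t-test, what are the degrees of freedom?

df = n₁ + n₂ − 2 = 11 + 17 − 2 = 26

degrees of freedom = 26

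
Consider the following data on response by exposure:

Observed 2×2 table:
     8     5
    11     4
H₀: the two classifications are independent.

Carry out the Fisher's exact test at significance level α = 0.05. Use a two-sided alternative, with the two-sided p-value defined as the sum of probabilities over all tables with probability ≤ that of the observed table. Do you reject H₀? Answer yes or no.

Margins: r₁=13, r₂=15, c₁=19, c₂=9, n=28
p_obs = C(13,8)·C(15,11)/C(28,19); sum pmf over tables with pmf ≤ p_obs
p-value (two-sided) = 0.68913
At α=0.05: p ≥ α → fail to reject H₀

reject H₀: no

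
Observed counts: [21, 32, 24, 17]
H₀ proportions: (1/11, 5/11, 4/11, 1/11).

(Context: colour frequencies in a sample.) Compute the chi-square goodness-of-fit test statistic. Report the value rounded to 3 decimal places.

n = 94; E_i = n·p_i = [8.55, 42.73, 34.18, 8.55]
χ² = (21−8.55)²/8.55 + (32−42.73)²/42.73 + (24−34.18)²/34.18 + (17−8.55)²/8.55 = 32.2426
df = 3

test statistic = 32.243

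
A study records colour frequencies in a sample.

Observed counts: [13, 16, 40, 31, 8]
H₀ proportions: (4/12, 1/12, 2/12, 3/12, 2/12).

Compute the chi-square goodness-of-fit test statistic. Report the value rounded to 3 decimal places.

test statistic = 53.176

n = 108; E_i = n·p_i = [36.00, 9.00, 18.00, 27.00, 18.00]
χ² = (13−36.00)²/36.00 + (16−9.00)²/9.00 + (40−18.00)²/18.00 + (31−27.00)²/27.00 + (8−18.00)²/18.00 = 53.1759
df = 4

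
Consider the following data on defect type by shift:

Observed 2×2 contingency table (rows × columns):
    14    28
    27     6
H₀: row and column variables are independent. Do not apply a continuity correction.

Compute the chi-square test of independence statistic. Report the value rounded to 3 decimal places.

Row totals [42, 33], col totals [41, 34], n=75
χ² = (14−22.96)²/22.96 + (28−19.04)²/19.04 + (27−18.04)²/18.04 + (6−14.96)²/14.96 = 17.5297
df = 1

test statistic = 17.530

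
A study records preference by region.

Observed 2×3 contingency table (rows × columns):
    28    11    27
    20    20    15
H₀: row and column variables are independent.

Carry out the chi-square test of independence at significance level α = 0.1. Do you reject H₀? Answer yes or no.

reject H₀: yes

Row totals [66, 55], col totals [48, 31, 42], n=121
χ² = (28−26.18)²/26.18 + (11−16.91)²/16.91 + (27−22.91)²/22.91 + (20−21.82)²/21.82 + (20−14.09)²/14.09 + (15−19.09)²/19.09 = 6.4279
df = 2
p-value (upper-tail) = 0.04020
At α=0.1: p < α → reject H₀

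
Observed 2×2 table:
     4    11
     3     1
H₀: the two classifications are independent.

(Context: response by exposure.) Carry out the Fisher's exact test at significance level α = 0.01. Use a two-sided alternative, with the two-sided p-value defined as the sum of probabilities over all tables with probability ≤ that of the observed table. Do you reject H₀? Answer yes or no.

Margins: r₁=15, r₂=4, c₁=7, c₂=12, n=19
p_obs = C(15,4)·C(4,3)/C(19,7); sum pmf over tables with pmf ≤ p_obs
p-value (two-sided) = 0.11739
At α=0.01: p ≥ α → fail to reject H₀

reject H₀: no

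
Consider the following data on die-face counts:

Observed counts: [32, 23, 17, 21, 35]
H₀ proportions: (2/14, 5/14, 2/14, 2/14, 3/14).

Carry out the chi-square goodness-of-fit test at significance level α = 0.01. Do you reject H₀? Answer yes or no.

n = 128; E_i = n·p_i = [18.29, 45.71, 18.29, 18.29, 27.43]
χ² = (32−18.29)²/18.29 + (23−45.71)²/45.71 + (17−18.29)²/18.29 + (21−18.29)²/18.29 + (35−27.43)²/27.43 = 24.1552
df = 4
p-value (upper-tail) = 0.00007
At α=0.01: p < α → reject H₀

reject H₀: yes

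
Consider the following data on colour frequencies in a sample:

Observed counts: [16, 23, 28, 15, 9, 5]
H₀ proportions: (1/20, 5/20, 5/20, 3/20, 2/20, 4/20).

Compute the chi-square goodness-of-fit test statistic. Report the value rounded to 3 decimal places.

test statistic = 37.406

n = 96; E_i = n·p_i = [4.80, 24.00, 24.00, 14.40, 9.60, 19.20]
χ² = (16−4.80)²/4.80 + (23−24.00)²/24.00 + (28−24.00)²/24.00 + (15−14.40)²/14.40 + (9−9.60)²/9.60 + (5−19.20)²/19.20 = 37.4062
df = 5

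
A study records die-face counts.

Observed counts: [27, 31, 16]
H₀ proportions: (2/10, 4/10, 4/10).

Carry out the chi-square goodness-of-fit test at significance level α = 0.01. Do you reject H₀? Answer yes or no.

n = 74; E_i = n·p_i = [14.80, 29.60, 29.60]
χ² = (27−14.80)²/14.80 + (31−29.60)²/29.60 + (16−29.60)²/29.60 = 16.3716
df = 2
p-value (upper-tail) = 0.00028
At α=0.01: p < α → reject H₀

reject H₀: yes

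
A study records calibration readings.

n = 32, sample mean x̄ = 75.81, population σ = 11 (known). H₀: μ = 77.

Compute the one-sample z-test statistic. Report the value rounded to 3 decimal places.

test statistic = -0.612

SE = σ/√n = 11/√32 = 1.9445
z = (x̄−μ₀)/SE = (75.81−77)/1.9445 = -0.6120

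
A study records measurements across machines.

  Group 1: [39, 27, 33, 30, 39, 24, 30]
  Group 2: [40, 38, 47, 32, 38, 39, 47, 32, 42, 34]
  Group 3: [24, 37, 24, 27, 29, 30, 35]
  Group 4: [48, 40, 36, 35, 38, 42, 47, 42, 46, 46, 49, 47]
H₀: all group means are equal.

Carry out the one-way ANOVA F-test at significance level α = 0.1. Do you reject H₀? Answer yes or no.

reject H₀: yes

Group means [31.71, 38.90, 29.43, 43.00], grand mean 37.028
SSB = Σnᵢ(x̄ᵢ−x̄)² = 1064.929; SSW = ΣΣ(x−x̄ᵢ)² = 872.043
MSB = 1064.929/3 = 354.9765; MSW = 872.043/32 = 27.2513
F = MSB/MSW = 13.0260
df = (3, 32)
p-value (upper-tail) = 0.00001
At α=0.1: p < α → reject H₀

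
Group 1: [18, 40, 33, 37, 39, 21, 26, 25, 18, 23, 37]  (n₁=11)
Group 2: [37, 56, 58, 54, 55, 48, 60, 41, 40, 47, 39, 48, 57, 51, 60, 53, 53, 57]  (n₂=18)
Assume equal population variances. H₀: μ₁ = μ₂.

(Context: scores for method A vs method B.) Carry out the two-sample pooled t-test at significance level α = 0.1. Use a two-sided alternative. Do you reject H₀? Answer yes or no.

reject H₀: yes

x̄₁=28.818, s₁=8.554, n₁=11
x̄₂=50.778, s₂=7.417, n₂=18
s_p² = [10·8.554² + 17·7.417²]/27 = 61.7314
SE = √(s_p²·(1/11+1/18)) = 3.0069
t = (28.818−50.778)/3.0069 = -7.3031
df = 27
p-value (two-sided) = 0.00000
At α=0.1: p < α → reject H₀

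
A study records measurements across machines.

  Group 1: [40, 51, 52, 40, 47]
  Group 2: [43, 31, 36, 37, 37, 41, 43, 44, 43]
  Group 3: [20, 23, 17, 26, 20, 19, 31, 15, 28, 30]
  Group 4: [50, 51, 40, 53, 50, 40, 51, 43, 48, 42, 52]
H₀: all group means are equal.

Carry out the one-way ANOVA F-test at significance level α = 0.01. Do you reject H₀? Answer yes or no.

reject H₀: yes

Group means [46.00, 39.44, 22.90, 47.27], grand mean 38.114
SSB = Σnᵢ(x̄ᵢ−x̄)² = 3564.239; SSW = ΣΣ(x−x̄ᵢ)² = 821.304
MSB = 3564.239/3 = 1188.0796; MSW = 821.304/31 = 26.4937
F = MSB/MSW = 44.8439
df = (3, 31)
p-value (upper-tail) = 0.00000
At α=0.01: p < α → reject H₀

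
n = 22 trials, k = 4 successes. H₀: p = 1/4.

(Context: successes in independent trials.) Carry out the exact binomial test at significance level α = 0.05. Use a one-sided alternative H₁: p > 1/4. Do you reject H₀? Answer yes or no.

Exact binomial: n=22, k=4, p₀=1/4=0.2500
P(X≥4) from Σ C(n,i)·p₀^i·(1−p₀)^(n−i)
p-value (one-sided, H₁ greater) = 0.83761
At α=0.05: p ≥ α → fail to reject H₀

reject H₀: no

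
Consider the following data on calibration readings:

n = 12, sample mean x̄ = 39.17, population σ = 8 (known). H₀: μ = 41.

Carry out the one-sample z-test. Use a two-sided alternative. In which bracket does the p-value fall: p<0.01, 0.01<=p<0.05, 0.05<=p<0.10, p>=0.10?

SE = σ/√n = 8/√12 = 2.3094
z = (x̄−μ₀)/SE = (39.17−41)/2.3094 = -0.7924
p-value (two-sided) = 0.42812
→ bracket: p>=0.10

p-value bracket: p>=0.10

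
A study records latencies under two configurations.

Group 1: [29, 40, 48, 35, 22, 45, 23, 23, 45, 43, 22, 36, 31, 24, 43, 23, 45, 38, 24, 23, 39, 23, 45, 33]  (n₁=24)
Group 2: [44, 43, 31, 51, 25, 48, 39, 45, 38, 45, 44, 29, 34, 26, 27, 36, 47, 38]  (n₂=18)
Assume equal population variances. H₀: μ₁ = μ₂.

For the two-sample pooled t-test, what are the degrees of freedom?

degrees of freedom = 40

df = n₁ + n₂ − 2 = 24 + 18 − 2 = 40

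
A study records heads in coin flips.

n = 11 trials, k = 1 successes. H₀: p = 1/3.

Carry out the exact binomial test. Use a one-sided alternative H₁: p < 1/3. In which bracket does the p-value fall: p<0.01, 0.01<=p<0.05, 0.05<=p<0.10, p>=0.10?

p-value bracket: 0.05<=p<0.10

Exact binomial: n=11, k=1, p₀=1/3=0.3333
P(X≤1) from Σ C(n,i)·p₀^i·(1−p₀)^(n−i)
p-value (one-sided, H₁ less) = 0.07515
→ bracket: 0.05<=p<0.10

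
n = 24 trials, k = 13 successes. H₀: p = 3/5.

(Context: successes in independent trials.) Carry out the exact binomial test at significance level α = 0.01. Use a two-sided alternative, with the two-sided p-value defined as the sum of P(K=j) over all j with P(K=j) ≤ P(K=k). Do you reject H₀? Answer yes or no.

Exact binomial: n=24, k=13, p₀=3/5=0.6000
P(X=j) = C(n,j)·p₀^j·(1−p₀)^(n−j); p = Σ P(X=j) over j with P(X=j) ≤ P(X=13)
p-value (two-sided) = 0.67768
At α=0.01: p ≥ α → fail to reject H₀

reject H₀: no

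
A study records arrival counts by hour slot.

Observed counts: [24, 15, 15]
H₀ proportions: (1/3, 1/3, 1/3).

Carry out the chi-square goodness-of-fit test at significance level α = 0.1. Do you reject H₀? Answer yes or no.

n = 54; E_i = n·p_i = [18.00, 18.00, 18.00]
χ² = (24−18.00)²/18.00 + (15−18.00)²/18.00 + (15−18.00)²/18.00 = 3.0000
df = 2
p-value (upper-tail) = 0.22313
At α=0.1: p ≥ α → fail to reject H₀

reject H₀: no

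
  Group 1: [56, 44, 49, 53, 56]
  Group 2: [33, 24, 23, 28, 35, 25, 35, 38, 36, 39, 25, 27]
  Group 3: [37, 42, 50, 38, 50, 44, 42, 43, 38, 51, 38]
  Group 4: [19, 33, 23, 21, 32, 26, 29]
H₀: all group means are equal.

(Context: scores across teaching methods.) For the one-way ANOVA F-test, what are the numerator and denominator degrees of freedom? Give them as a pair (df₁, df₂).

k = 4 groups, N = 35 total
df = (k−1, N−k) = (4−1, 35−4) = (3, 31)

degrees of freedom = [3, 31]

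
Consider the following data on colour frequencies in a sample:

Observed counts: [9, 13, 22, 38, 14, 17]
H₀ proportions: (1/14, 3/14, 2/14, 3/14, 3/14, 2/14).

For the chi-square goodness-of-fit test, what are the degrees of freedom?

degrees of freedom = 5

df = k − 1 = 6 − 1 = 5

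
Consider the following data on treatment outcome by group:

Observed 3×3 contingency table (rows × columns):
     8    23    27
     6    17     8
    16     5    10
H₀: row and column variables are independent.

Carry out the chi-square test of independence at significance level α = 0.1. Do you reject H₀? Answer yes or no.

reject H₀: yes

Row totals [58, 31, 31], col totals [30, 45, 45], n=120
χ² = (8−14.50)²/14.50 + (23−21.75)²/21.75 + (27−21.75)²/21.75 + (6−7.75)²/7.75 + (17−11.62)²/11.62 + (8−11.62)²/11.62 + (16−7.75)²/7.75 + (5−11.62)²/11.62 + (10−11.62)²/11.62 = 21.0486
df = 4
p-value (upper-tail) = 0.00031
At α=0.1: p < α → reject H₀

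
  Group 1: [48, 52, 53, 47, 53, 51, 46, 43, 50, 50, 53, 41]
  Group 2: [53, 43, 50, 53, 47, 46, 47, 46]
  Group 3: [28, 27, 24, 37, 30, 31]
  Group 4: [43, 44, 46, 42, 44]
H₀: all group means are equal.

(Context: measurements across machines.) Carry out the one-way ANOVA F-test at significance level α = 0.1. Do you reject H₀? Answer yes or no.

reject H₀: yes

Group means [48.92, 48.12, 29.50, 43.80], grand mean 44.129
SSB = Σnᵢ(x̄ᵢ−x̄)² = 1687.392; SSW = ΣΣ(x−x̄ᵢ)² = 372.092
MSB = 1687.392/3 = 562.4641; MSW = 372.092/27 = 13.7812
F = MSB/MSW = 40.8139
df = (3, 27)
p-value (upper-tail) = 0.00000
At α=0.1: p < α → reject H₀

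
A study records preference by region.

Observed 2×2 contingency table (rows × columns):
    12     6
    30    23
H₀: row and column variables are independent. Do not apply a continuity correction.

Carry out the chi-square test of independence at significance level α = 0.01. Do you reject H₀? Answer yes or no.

Row totals [18, 53], col totals [42, 29], n=71
χ² = (12−10.65)²/10.65 + (6−7.35)²/7.35 + (30−31.35)²/31.35 + (23−21.65)²/21.65 = 0.5631
df = 1
p-value (upper-tail) = 0.45300
At α=0.01: p ≥ α → fail to reject H₀

reject H₀: no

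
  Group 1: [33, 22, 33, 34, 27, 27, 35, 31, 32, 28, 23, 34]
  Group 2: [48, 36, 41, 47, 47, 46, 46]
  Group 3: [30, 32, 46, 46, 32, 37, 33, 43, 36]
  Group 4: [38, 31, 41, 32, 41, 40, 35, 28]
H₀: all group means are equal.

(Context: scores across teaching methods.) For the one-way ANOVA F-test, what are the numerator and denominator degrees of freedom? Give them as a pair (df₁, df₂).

k = 4 groups, N = 36 total
df = (k−1, N−k) = (4−1, 36−4) = (3, 32)

degrees of freedom = [3, 32]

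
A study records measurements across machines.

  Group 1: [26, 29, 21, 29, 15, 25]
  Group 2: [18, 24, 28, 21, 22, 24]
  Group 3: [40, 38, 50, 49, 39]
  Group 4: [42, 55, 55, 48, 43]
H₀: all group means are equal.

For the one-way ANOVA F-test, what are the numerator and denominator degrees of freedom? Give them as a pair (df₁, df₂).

degrees of freedom = [3, 18]

k = 4 groups, N = 22 total
df = (k−1, N−k) = (4−1, 22−4) = (3, 18)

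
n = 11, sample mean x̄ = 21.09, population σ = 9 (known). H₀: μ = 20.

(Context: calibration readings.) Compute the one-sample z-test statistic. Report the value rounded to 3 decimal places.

SE = σ/√n = 9/√11 = 2.7136
z = (x̄−μ₀)/SE = (21.09−20)/2.7136 = 0.4017

test statistic = 0.402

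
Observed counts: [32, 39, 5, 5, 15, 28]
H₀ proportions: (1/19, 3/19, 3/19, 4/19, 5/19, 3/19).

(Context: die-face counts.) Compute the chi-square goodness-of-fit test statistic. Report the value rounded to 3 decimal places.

n = 124; E_i = n·p_i = [6.53, 19.58, 19.58, 26.11, 32.63, 19.58]
χ² = (32−6.53)²/6.53 + (39−19.58)²/19.58 + (5−19.58)²/19.58 + (5−26.11)²/26.11 + (15−32.63)²/32.63 + (28−19.58)²/19.58 = 159.7614
df = 5

test statistic = 159.761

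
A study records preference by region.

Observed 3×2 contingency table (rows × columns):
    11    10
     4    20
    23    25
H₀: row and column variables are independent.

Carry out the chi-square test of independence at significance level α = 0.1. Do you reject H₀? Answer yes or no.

reject H₀: yes

Row totals [21, 24, 48], col totals [38, 55], n=93
χ² = (11−8.58)²/8.58 + (10−12.42)²/12.42 + (4−9.81)²/9.81 + (20−14.19)²/14.19 + (23−19.61)²/19.61 + (25−28.39)²/28.39 = 7.9559
df = 2
p-value (upper-tail) = 0.01872
At α=0.1: p < α → reject H₀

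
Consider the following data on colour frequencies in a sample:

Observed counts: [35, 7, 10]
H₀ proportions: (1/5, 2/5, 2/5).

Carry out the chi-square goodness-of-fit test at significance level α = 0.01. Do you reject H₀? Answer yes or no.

n = 52; E_i = n·p_i = [10.40, 20.80, 20.80]
χ² = (35−10.40)²/10.40 + (7−20.80)²/20.80 + (10−20.80)²/20.80 = 72.9519
df = 2
p-value (upper-tail) = 0.00000
At α=0.01: p < α → reject H₀

reject H₀: yes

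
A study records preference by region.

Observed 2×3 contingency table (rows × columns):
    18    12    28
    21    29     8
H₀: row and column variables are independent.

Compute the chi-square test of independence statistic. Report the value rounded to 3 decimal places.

Row totals [58, 58], col totals [39, 41, 36], n=116
χ² = (18−19.50)²/19.50 + (12−20.50)²/20.50 + (28−18.00)²/18.00 + (21−19.50)²/19.50 + (29−20.50)²/20.50 + (8−18.00)²/18.00 = 18.3907
df = 2

test statistic = 18.391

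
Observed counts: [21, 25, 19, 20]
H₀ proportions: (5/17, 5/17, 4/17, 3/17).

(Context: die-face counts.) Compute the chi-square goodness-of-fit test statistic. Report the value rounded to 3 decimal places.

n = 85; E_i = n·p_i = [25.00, 25.00, 20.00, 15.00]
χ² = (21−25.00)²/25.00 + (25−25.00)²/25.00 + (19−20.00)²/20.00 + (20−15.00)²/15.00 = 2.3567
df = 3

test statistic = 2.357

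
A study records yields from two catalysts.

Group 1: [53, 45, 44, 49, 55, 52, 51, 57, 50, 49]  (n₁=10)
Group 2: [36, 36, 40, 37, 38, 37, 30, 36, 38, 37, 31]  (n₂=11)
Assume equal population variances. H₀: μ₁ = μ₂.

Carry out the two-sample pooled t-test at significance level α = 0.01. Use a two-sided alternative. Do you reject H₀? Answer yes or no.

reject H₀: yes

x̄₁=50.500, s₁=4.062, n₁=10
x̄₂=36.000, s₂=2.966, n₂=11
s_p² = [9·4.062² + 10·2.966²]/19 = 12.4474
SE = √(s_p²·(1/10+1/11)) = 1.5415
t = (50.500−36.000)/1.5415 = 9.4062
df = 19
p-value (two-sided) = 0.00000
At α=0.01: p < α → reject H₀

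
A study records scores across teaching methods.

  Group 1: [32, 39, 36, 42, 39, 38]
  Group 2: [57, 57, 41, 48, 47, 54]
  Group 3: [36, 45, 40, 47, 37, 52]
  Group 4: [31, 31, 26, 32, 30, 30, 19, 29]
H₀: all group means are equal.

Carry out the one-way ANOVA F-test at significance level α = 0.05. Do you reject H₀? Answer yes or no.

reject H₀: yes

Group means [37.67, 50.67, 42.83, 28.50], grand mean 39.038
SSB = Σnᵢ(x̄ᵢ−x̄)² = 1797.462; SSW = ΣΣ(x−x̄ᵢ)² = 583.500
MSB = 1797.462/3 = 599.1538; MSW = 583.500/22 = 26.5227
F = MSB/MSW = 22.5902
df = (3, 22)
p-value (upper-tail) = 0.00000
At α=0.05: p < α → reject H₀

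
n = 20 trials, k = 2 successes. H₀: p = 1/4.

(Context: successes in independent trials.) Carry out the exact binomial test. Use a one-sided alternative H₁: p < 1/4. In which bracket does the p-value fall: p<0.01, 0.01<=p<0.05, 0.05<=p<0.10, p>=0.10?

p-value bracket: 0.05<=p<0.10

Exact binomial: n=20, k=2, p₀=1/4=0.2500
P(X≤2) from Σ C(n,i)·p₀^i·(1−p₀)^(n−i)
p-value (one-sided, H₁ less) = 0.09126
→ bracket: 0.05<=p<0.10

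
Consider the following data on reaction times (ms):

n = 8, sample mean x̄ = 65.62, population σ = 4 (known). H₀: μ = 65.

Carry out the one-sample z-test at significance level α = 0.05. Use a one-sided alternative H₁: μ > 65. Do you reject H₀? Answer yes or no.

reject H₀: no

SE = σ/√n = 4/√8 = 1.4142
z = (x̄−μ₀)/SE = (65.62−65)/1.4142 = 0.4384
p-value (one-sided, H₁ greater) = 0.33055
At α=0.05: p ≥ α → fail to reject H₀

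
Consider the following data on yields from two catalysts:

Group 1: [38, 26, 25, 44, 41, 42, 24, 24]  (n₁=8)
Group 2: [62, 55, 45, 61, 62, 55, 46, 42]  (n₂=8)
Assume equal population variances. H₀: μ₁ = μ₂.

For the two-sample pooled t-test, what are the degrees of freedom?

df = n₁ + n₂ − 2 = 8 + 8 − 2 = 14

degrees of freedom = 14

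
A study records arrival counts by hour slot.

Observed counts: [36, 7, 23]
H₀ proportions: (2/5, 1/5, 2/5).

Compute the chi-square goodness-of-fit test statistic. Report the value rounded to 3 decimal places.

n = 66; E_i = n·p_i = [26.40, 13.20, 26.40]
χ² = (36−26.40)²/26.40 + (7−13.20)²/13.20 + (23−26.40)²/26.40 = 6.8409
df = 2

test statistic = 6.841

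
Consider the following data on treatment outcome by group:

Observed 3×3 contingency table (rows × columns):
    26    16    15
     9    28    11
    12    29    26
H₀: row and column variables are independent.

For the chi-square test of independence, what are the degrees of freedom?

df = (r−1)(c−1) = (3−1)·(3−1) = 4

degrees of freedom = 4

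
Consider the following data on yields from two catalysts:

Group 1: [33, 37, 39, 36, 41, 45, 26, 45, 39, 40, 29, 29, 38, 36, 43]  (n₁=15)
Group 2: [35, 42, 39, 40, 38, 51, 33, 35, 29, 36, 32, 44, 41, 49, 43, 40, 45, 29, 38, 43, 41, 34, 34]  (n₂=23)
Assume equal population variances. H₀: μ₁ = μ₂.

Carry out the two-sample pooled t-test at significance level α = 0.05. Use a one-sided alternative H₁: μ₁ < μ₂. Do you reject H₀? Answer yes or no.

x̄₁=37.067, s₁=5.763, n₁=15
x̄₂=38.739, s₂=5.770, n₂=23
s_p² = [14·5.763² + 22·5.770²]/36 = 33.2602
SE = √(s_p²·(1/15+1/23)) = 1.9140
t = (37.067−38.739)/1.9140 = -0.8738
df = 36
p-value (one-sided, H₁ less) = 0.19401
At α=0.05: p ≥ α → fail to reject H₀

reject H₀: no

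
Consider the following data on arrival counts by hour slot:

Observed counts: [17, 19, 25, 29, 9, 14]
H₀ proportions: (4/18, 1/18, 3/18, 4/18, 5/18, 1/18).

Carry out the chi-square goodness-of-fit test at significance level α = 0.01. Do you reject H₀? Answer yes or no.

n = 113; E_i = n·p_i = [25.11, 6.28, 18.83, 25.11, 31.39, 6.28]
χ² = (17−25.11)²/25.11 + (19−6.28)²/6.28 + (25−18.83)²/18.83 + (29−25.11)²/25.11 + (9−31.39)²/31.39 + (14−6.28)²/6.28 = 56.4920
df = 5
p-value (upper-tail) = 0.00000
At α=0.01: p < α → reject H₀

reject H₀: yes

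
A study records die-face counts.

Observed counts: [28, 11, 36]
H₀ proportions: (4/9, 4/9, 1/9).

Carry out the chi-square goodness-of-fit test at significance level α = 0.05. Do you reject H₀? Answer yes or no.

n = 75; E_i = n·p_i = [33.33, 33.33, 8.33]
χ² = (28−33.33)²/33.33 + (11−33.33)²/33.33 + (36−8.33)²/8.33 = 107.6700
df = 2
p-value (upper-tail) = 0.00000
At α=0.05: p < α → reject H₀

reject H₀: yes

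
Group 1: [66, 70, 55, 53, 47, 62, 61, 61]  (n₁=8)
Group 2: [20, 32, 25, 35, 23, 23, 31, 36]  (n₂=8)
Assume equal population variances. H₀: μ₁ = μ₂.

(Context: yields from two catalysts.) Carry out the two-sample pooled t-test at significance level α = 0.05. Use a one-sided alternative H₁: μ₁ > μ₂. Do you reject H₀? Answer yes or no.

x̄₁=59.375, s₁=7.386, n₁=8
x̄₂=28.125, s₂=6.105, n₂=8
s_p² = [7·7.386² + 7·6.105²]/14 = 45.9107
SE = √(s_p²·(1/8+1/8)) = 3.3879
t = (59.375−28.125)/3.3879 = 9.2241
df = 14
p-value (one-sided, H₁ greater) = 0.00000
At α=0.05: p < α → reject H₀

reject H₀: yes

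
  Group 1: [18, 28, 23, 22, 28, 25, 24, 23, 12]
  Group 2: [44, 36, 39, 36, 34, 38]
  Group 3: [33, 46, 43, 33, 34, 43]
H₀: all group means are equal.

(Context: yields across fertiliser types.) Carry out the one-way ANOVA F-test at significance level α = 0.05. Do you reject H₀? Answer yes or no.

reject H₀: yes

Group means [22.56, 37.83, 38.67], grand mean 31.524
SSB = Σnᵢ(x̄ᵢ−x̄)² = 1268.849; SSW = ΣΣ(x−x̄ᵢ)² = 438.389
MSB = 1268.849/2 = 634.4246; MSW = 438.389/18 = 24.3549
F = MSB/MSW = 26.0491
df = (2, 18)
p-value (upper-tail) = 0.00000
At α=0.05: p < α → reject H₀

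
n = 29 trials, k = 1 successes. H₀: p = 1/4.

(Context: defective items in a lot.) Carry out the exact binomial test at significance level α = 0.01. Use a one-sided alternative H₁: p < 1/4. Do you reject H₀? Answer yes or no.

reject H₀: yes

Exact binomial: n=29, k=1, p₀=1/4=0.2500
P(X≤1) from Σ C(n,i)·p₀^i·(1−p₀)^(n−i)
p-value (one-sided, H₁ less) = 0.00254
At α=0.01: p < α → reject H₀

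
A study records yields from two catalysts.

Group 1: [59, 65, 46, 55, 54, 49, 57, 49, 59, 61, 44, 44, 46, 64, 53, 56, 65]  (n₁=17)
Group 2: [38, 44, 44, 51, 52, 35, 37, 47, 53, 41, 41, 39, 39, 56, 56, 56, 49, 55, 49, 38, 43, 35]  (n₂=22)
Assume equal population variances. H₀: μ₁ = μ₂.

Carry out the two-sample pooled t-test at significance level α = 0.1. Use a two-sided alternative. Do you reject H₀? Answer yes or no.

reject H₀: yes

x̄₁=54.471, s₁=7.203, n₁=17
x̄₂=45.364, s₂=7.293, n₂=22
s_p² = [16·7.203² + 21·7.293²]/37 = 52.6304
SE = √(s_p²·(1/17+1/22)) = 2.3427
t = (54.471−45.364)/2.3427 = 3.8874
df = 37
p-value (two-sided) = 0.00041
At α=0.1: p < α → reject H₀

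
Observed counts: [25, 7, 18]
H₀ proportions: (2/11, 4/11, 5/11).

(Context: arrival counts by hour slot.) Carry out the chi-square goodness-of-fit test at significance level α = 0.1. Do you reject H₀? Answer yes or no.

n = 50; E_i = n·p_i = [9.09, 18.18, 22.73]
χ² = (25−9.09)²/9.09 + (7−18.18)²/18.18 + (18−22.73)²/22.73 = 35.7010
df = 2
p-value (upper-tail) = 0.00000
At α=0.1: p < α → reject H₀

reject H₀: yes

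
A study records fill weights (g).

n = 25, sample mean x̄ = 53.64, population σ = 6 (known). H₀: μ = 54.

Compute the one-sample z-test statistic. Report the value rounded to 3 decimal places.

SE = σ/√n = 6/√25 = 1.2000
z = (x̄−μ₀)/SE = (53.64−54)/1.2000 = -0.3000

test statistic = -0.300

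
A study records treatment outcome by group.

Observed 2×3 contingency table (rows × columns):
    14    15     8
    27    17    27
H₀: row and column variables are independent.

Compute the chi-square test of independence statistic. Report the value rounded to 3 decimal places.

test statistic = 4.282

Row totals [37, 71], col totals [41, 32, 35], n=108
χ² = (14−14.05)²/14.05 + (15−10.96)²/10.96 + (8−11.99)²/11.99 + (27−26.95)²/26.95 + (17−21.04)²/21.04 + (27−23.01)²/23.01 = 4.2819
df = 2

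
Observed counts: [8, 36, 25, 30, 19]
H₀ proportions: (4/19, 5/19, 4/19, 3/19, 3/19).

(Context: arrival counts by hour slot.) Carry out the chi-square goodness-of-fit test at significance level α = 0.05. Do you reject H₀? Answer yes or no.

n = 118; E_i = n·p_i = [24.84, 31.05, 24.84, 18.63, 18.63]
χ² = (8−24.84)²/24.84 + (36−31.05)²/31.05 + (25−24.84)²/24.84 + (30−18.63)²/18.63 + (19−18.63)²/18.63 = 19.1516
df = 4
p-value (upper-tail) = 0.00073
At α=0.05: p < α → reject H₀

reject H₀: yes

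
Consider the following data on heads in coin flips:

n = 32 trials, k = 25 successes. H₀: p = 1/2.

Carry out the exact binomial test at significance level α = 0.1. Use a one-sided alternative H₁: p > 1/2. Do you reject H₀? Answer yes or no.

reject H₀: yes

Exact binomial: n=32, k=25, p₀=1/2=0.5000
P(X≥25) from Σ C(n,i)·p₀^i·(1−p₀)^(n−i)
p-value (one-sided, H₁ greater) = 0.00105
At α=0.1: p < α → reject H₀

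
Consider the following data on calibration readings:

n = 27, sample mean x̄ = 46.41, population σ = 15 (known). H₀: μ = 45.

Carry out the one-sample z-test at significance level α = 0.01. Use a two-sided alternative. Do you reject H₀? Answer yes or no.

SE = σ/√n = 15/√27 = 2.8868
z = (x̄−μ₀)/SE = (46.41−45)/2.8868 = 0.4884
p-value (two-sided) = 0.62524
At α=0.01: p ≥ α → fail to reject H₀

reject H₀: no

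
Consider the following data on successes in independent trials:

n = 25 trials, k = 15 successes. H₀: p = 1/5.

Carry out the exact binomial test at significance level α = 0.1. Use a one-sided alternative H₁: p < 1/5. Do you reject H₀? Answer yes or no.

Exact binomial: n=25, k=15, p₀=1/5=0.2000
P(X≤15) from Σ C(n,i)·p₀^i·(1−p₀)^(n−i)
p-value (one-sided, H₁ less) = 1.00000
At α=0.1: p ≥ α → fail to reject H₀

reject H₀: no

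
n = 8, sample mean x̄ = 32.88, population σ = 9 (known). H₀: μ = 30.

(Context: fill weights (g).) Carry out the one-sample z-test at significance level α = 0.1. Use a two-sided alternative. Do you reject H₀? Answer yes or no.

reject H₀: no

SE = σ/√n = 9/√8 = 3.1820
z = (x̄−μ₀)/SE = (32.88−30)/3.1820 = 0.9051
p-value (two-sided) = 0.36541
At α=0.1: p ≥ α → fail to reject H₀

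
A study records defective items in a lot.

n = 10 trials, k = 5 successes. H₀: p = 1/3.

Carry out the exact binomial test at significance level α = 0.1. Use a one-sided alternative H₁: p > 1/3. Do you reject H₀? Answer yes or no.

Exact binomial: n=10, k=5, p₀=1/3=0.3333
P(X≥5) from Σ C(n,i)·p₀^i·(1−p₀)^(n−i)
p-value (one-sided, H₁ greater) = 0.21313
At α=0.1: p ≥ α → fail to reject H₀

reject H₀: no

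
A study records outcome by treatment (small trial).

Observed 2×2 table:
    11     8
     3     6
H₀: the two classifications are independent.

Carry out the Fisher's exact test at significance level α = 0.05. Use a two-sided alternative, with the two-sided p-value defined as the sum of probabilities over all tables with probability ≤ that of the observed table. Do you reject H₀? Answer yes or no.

reject H₀: no

Margins: r₁=19, r₂=9, c₁=14, c₂=14, n=28
p_obs = C(19,11)·C(9,3)/C(28,14); sum pmf over tables with pmf ≤ p_obs
p-value (two-sided) = 0.41971
At α=0.05: p ≥ α → fail to reject H₀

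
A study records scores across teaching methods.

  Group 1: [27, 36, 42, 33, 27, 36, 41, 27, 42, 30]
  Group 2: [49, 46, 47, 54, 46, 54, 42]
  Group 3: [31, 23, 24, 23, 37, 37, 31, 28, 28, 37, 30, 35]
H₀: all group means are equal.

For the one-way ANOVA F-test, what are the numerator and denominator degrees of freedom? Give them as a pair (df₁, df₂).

degrees of freedom = [2, 26]

k = 3 groups, N = 29 total
df = (k−1, N−k) = (3−1, 29−3) = (2, 26)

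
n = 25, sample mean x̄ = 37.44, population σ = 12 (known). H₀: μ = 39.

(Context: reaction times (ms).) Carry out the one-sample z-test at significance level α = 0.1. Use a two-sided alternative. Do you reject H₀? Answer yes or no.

SE = σ/√n = 12/√25 = 2.4000
z = (x̄−μ₀)/SE = (37.44−39)/2.4000 = -0.6500
p-value (two-sided) = 0.51569
At α=0.1: p ≥ α → fail to reject H₀

reject H₀: no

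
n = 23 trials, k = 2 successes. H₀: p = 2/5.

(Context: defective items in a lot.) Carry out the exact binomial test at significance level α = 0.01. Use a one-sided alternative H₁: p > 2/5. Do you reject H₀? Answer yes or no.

Exact binomial: n=23, k=2, p₀=2/5=0.4000
P(X≥2) from Σ C(n,i)·p₀^i·(1−p₀)^(n−i)
p-value (one-sided, H₁ greater) = 0.99987
At α=0.01: p ≥ α → fail to reject H₀

reject H₀: no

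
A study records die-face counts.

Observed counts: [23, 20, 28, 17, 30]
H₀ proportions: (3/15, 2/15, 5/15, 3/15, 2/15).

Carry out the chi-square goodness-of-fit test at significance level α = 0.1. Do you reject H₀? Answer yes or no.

n = 118; E_i = n·p_i = [23.60, 15.73, 39.33, 23.60, 15.73]
χ² = (23−23.60)²/23.60 + (20−15.73)²/15.73 + (28−39.33)²/39.33 + (17−23.60)²/23.60 + (30−15.73)²/15.73 = 19.2203
df = 4
p-value (upper-tail) = 0.00071
At α=0.1: p < α → reject H₀

reject H₀: yes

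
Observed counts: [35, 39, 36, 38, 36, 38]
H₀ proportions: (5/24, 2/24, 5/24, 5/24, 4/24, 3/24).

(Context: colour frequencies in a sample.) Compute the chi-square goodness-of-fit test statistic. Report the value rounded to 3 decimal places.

test statistic = 33.009

n = 222; E_i = n·p_i = [46.25, 18.50, 46.25, 46.25, 37.00, 27.75]
χ² = (35−46.25)²/46.25 + (39−18.50)²/18.50 + (36−46.25)²/46.25 + (38−46.25)²/46.25 + (36−37.00)²/37.00 + (38−27.75)²/27.75 = 33.0090
df = 5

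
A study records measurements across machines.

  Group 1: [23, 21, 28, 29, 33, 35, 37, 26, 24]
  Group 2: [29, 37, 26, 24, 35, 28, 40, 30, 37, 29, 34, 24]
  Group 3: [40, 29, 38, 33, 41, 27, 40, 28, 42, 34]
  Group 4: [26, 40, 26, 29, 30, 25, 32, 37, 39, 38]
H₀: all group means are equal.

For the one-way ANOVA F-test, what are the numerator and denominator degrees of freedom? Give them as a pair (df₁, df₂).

degrees of freedom = [3, 37]

k = 4 groups, N = 41 total
df = (k−1, N−k) = (4−1, 41−4) = (3, 37)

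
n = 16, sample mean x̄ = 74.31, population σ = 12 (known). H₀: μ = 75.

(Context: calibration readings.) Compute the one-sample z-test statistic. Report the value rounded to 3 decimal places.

SE = σ/√n = 12/√16 = 3.0000
z = (x̄−μ₀)/SE = (74.31−75)/3.0000 = -0.2300

test statistic = -0.230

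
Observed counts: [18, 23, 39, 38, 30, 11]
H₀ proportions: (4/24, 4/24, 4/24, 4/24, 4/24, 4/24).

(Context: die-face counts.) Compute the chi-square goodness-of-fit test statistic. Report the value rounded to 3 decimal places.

test statistic = 23.604

n = 159; E_i = n·p_i = [26.50, 26.50, 26.50, 26.50, 26.50, 26.50]
χ² = (18−26.50)²/26.50 + (23−26.50)²/26.50 + (39−26.50)²/26.50 + (38−26.50)²/26.50 + (30−26.50)²/26.50 + (11−26.50)²/26.50 = 23.6038
df = 5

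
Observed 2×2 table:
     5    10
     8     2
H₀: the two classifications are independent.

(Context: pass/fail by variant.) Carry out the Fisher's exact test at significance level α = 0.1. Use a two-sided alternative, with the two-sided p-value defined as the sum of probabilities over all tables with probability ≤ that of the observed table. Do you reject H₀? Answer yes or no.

reject H₀: yes

Margins: r₁=15, r₂=10, c₁=13, c₂=12, n=25
p_obs = C(15,5)·C(10,8)/C(25,13); sum pmf over tables with pmf ≤ p_obs
p-value (two-sided) = 0.04141
At α=0.1: p < α → reject H₀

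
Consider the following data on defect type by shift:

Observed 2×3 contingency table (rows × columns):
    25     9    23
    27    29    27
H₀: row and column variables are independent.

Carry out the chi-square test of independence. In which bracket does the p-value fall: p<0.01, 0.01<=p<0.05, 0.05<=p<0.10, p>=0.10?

p-value bracket: 0.01<=p<0.05

Row totals [57, 83], col totals [52, 38, 50], n=140
χ² = (25−21.17)²/21.17 + (9−15.47)²/15.47 + (23−20.36)²/20.36 + (27−30.83)²/30.83 + (29−22.53)²/22.53 + (27−29.64)²/29.64 = 6.3124
df = 2
p-value (upper-tail) = 0.04259
→ bracket: 0.01<=p<0.05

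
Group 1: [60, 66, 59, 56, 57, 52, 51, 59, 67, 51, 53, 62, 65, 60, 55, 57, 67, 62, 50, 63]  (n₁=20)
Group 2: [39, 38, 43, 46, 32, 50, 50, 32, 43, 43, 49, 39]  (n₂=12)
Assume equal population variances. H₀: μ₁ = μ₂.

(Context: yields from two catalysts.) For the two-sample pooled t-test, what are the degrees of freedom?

degrees of freedom = 30

df = n₁ + n₂ − 2 = 20 + 12 − 2 = 30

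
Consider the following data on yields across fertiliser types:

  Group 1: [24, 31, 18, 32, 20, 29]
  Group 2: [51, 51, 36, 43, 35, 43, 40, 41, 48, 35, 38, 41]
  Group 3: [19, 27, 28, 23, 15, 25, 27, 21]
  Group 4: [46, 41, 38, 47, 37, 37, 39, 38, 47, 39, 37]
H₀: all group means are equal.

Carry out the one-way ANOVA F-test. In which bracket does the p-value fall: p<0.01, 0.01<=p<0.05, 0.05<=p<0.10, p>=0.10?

p-value bracket: p<0.01

Group means [25.67, 41.83, 23.12, 40.55], grand mean 34.784
SSB = Σnᵢ(x̄ᵢ−x̄)² = 2547.668; SSW = ΣΣ(x−x̄ᵢ)² = 842.602
MSB = 2547.668/3 = 849.2227; MSW = 842.602/33 = 25.5334
F = MSB/MSW = 33.2593
df = (3, 33)
p-value (upper-tail) = 0.00000
→ bracket: p<0.01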